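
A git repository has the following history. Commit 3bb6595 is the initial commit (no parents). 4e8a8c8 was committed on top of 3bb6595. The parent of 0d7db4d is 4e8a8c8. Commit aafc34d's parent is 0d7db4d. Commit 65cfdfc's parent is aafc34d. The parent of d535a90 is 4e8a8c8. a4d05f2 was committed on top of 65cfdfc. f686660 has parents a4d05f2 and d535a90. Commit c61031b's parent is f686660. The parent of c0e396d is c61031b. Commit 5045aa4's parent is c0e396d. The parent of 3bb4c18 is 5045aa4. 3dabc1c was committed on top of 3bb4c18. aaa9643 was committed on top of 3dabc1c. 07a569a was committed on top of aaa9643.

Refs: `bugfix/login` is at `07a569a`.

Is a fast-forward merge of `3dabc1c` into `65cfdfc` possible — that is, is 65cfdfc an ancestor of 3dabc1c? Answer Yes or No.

Yes

A fast-forward from 65cfdfc to 3dabc1c is possible iff 65cfdfc is an ancestor of 3dabc1c.
Ancestors of 3dabc1c: {0d7db4d, 3bb4c18, 3bb6595, 3dabc1c, 4e8a8c8, 5045aa4, 65cfdfc, a4d05f2, aafc34d, c0e396d, c61031b, d535a90, f686660}.
65cfdfc is among them, so fast-forward is possible.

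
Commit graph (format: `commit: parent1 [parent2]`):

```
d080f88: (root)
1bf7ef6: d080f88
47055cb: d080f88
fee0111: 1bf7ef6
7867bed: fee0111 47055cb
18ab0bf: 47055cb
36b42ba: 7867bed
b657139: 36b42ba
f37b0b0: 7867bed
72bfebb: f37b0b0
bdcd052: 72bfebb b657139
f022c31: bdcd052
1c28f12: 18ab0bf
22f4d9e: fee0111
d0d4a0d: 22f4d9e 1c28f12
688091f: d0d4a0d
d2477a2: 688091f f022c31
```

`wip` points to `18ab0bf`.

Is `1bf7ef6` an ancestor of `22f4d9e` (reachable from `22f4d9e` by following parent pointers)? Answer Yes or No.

Ancestors of 22f4d9e (commits reachable by following parents): {1bf7ef6, 22f4d9e, d080f88, fee0111}.
1bf7ef6 is in that set, so it is an ancestor of 22f4d9e.

Yes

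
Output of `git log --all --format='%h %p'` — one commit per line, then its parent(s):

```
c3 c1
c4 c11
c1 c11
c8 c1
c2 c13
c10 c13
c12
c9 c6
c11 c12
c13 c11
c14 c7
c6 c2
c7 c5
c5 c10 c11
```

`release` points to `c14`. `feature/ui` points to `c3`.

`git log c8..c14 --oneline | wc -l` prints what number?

Reachable from c14: {c10, c11, c12, c13, c14, c5, c7}.
Reachable from c8: {c1, c11, c12, c8}.
In c14's history but not c8's: {c10, c13, c14, c5, c7} — 5 commits.

5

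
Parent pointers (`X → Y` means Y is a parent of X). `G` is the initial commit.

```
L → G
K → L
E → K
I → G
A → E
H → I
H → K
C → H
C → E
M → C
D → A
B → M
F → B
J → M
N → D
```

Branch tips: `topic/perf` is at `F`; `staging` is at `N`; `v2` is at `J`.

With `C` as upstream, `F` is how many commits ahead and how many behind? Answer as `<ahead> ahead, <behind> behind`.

3 ahead, 0 behind

Reachable from F: {B, C, E, F, G, H, I, K, L, M}.
Reachable from C: {C, E, G, H, I, K, L}.
Only in F's history (ahead): {B, F, M} — 3.
Only in C's history (behind): {} — 0.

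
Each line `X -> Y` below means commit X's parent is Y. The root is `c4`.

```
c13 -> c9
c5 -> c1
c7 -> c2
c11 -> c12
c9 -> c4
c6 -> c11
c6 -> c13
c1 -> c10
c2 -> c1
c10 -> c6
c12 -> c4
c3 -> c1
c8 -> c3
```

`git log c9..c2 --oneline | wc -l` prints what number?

7

Reachable from c2: {c1, c10, c11, c12, c13, c2, c4, c6, c9}.
Reachable from c9: {c4, c9}.
In c2's history but not c9's: {c1, c10, c11, c12, c13, c2, c6} — 7 commits.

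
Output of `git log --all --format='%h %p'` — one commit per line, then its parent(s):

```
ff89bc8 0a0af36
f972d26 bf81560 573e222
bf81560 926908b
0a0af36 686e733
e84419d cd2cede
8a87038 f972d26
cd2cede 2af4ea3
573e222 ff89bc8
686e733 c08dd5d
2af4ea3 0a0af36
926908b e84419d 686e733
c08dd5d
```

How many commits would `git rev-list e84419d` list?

Walking parent pointers from e84419d: reachable set = {0a0af36, 2af4ea3, 686e733, c08dd5d, cd2cede, e84419d}.
That is 6 commits.

6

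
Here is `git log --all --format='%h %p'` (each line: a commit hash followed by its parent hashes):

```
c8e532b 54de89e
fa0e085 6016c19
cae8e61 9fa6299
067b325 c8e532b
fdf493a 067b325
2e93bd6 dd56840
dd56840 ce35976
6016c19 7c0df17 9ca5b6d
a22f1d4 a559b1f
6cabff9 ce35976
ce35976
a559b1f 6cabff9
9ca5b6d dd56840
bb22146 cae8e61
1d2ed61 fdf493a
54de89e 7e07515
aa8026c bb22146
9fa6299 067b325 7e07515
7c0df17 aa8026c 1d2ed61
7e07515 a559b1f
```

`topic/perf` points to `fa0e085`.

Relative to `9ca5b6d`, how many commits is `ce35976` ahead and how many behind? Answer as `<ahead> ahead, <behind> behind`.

Reachable from ce35976: {ce35976}.
Reachable from 9ca5b6d: {9ca5b6d, ce35976, dd56840}.
Only in ce35976's history (ahead): {} — 0.
Only in 9ca5b6d's history (behind): {9ca5b6d, dd56840} — 2.

0 ahead, 2 behind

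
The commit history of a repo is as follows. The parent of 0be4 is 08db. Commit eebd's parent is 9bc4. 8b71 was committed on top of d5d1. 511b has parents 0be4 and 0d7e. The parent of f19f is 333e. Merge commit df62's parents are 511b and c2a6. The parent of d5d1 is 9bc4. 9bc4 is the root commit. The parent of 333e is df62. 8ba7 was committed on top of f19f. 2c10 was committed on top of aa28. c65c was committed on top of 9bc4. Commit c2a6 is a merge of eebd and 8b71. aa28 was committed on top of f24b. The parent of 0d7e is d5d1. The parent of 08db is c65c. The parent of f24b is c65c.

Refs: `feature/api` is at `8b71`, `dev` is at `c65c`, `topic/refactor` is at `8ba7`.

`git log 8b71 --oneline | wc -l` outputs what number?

Walking parent pointers from 8b71: reachable set = {8b71, 9bc4, d5d1}.
That is 3 commits.

3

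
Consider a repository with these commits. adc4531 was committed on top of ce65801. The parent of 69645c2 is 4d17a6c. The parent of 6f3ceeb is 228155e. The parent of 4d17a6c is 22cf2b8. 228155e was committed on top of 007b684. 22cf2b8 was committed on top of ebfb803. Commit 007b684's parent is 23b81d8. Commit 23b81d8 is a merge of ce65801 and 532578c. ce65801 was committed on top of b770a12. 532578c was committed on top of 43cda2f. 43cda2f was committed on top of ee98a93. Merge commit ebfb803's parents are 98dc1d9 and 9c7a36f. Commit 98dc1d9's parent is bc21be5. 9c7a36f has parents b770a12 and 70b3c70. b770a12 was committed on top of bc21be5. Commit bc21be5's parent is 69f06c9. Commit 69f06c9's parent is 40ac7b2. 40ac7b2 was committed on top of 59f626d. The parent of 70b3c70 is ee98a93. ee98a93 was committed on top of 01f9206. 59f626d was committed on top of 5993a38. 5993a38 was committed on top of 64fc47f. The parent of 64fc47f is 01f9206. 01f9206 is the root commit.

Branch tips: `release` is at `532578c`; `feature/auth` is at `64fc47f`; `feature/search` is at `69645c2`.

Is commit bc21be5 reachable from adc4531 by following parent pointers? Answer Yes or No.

Ancestors of adc4531 (commits reachable by following parents): {01f9206, 40ac7b2, 5993a38, 59f626d, 64fc47f, 69f06c9, adc4531, b770a12, bc21be5, ce65801}.
bc21be5 is in that set, so it is an ancestor of adc4531.

Yes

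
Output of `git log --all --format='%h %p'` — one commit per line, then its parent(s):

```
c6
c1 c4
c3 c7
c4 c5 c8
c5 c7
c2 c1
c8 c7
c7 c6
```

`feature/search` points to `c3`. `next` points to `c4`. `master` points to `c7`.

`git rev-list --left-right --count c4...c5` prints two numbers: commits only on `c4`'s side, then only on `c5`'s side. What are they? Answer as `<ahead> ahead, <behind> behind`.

2 ahead, 0 behind

Reachable from c4: {c4, c5, c6, c7, c8}.
Reachable from c5: {c5, c6, c7}.
Only in c4's history (ahead): {c4, c8} — 2.
Only in c5's history (behind): {} — 0.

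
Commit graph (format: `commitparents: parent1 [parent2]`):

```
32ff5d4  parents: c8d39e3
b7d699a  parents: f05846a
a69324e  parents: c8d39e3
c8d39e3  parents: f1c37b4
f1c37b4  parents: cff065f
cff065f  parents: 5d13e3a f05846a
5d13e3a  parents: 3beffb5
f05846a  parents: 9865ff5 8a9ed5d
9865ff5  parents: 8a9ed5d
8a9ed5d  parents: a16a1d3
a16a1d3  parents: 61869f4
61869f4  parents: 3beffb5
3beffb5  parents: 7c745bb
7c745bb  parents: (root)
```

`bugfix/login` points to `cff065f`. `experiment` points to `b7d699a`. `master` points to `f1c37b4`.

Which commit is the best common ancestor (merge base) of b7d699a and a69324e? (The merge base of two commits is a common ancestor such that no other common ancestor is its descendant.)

f05846a

Ancestors of b7d699a: {3beffb5, 61869f4, 7c745bb, 8a9ed5d, 9865ff5, a16a1d3, b7d699a, f05846a}.
Ancestors of a69324e: {3beffb5, 5d13e3a, 61869f4, 7c745bb, 8a9ed5d, 9865ff5, a16a1d3, a69324e, c8d39e3, cff065f, f05846a, f1c37b4}.
Common ancestors: {3beffb5, 61869f4, 7c745bb, 8a9ed5d, 9865ff5, a16a1d3, f05846a}.
Among these, f05846a is not an ancestor of any other common ancestor — it is the merge base.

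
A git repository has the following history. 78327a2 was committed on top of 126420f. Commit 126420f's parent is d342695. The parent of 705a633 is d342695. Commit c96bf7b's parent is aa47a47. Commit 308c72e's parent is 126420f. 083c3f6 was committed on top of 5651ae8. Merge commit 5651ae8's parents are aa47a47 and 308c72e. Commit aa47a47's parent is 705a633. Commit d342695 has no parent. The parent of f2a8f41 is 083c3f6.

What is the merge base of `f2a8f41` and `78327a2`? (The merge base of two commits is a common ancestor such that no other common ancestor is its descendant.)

Ancestors of f2a8f41: {083c3f6, 126420f, 308c72e, 5651ae8, 705a633, aa47a47, d342695, f2a8f41}.
Ancestors of 78327a2: {126420f, 78327a2, d342695}.
Common ancestors: {126420f, d342695}.
Among these, 126420f is not an ancestor of any other common ancestor — it is the merge base.

126420f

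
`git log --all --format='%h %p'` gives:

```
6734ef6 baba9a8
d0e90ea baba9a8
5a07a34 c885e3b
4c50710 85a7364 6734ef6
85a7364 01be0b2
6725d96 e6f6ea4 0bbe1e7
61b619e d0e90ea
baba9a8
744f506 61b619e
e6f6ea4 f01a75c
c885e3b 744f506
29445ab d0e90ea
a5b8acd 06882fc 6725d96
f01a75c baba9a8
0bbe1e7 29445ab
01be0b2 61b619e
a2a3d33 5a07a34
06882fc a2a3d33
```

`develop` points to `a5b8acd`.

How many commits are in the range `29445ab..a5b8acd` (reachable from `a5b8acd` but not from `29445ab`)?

Reachable from a5b8acd: {06882fc, 0bbe1e7, 29445ab, 5a07a34, 61b619e, 6725d96, 744f506, a2a3d33, a5b8acd, baba9a8, c885e3b, d0e90ea, e6f6ea4, f01a75c}.
Reachable from 29445ab: {29445ab, baba9a8, d0e90ea}.
In a5b8acd's history but not 29445ab's: {06882fc, 0bbe1e7, 5a07a34, 61b619e, 6725d96, 744f506, a2a3d33, a5b8acd, c885e3b, e6f6ea4, f01a75c} — 11 commits.

11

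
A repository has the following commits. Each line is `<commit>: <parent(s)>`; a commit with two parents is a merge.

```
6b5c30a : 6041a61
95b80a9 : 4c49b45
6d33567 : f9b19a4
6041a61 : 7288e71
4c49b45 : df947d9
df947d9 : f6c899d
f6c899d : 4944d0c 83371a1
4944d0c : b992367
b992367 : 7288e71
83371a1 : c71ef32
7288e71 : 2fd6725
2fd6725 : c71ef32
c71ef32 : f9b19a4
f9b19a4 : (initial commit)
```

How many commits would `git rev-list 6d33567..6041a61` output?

4

Reachable from 6041a61: {2fd6725, 6041a61, 7288e71, c71ef32, f9b19a4}.
Reachable from 6d33567: {6d33567, f9b19a4}.
In 6041a61's history but not 6d33567's: {2fd6725, 6041a61, 7288e71, c71ef32} — 4 commits.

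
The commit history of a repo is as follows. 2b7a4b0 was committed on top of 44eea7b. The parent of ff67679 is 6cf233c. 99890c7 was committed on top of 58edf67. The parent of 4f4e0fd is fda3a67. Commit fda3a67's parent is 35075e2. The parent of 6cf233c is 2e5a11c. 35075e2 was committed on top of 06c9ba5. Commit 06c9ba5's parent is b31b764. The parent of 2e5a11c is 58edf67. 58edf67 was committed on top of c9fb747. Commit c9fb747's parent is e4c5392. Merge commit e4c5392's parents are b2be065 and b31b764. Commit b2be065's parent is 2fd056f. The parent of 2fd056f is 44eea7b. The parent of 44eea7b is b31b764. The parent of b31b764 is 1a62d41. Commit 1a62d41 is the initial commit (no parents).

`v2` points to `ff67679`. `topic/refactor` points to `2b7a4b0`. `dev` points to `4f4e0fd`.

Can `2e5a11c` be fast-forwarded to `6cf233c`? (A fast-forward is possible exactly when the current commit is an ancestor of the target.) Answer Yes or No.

A fast-forward from 2e5a11c to 6cf233c is possible iff 2e5a11c is an ancestor of 6cf233c.
Ancestors of 6cf233c: {1a62d41, 2e5a11c, 2fd056f, 44eea7b, 58edf67, 6cf233c, b2be065, b31b764, c9fb747, e4c5392}.
2e5a11c is among them, so fast-forward is possible.

Yes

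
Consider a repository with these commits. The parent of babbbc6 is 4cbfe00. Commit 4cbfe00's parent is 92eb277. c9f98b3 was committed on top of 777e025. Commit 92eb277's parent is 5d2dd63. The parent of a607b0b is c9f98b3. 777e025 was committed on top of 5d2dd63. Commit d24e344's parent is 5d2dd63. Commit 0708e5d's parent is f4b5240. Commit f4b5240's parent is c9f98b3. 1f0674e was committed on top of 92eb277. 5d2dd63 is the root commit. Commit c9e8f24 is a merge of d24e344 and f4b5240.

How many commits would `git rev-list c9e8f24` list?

6

Walking parent pointers from c9e8f24: reachable set = {5d2dd63, 777e025, c9e8f24, c9f98b3, d24e344, f4b5240}.
That is 6 commits.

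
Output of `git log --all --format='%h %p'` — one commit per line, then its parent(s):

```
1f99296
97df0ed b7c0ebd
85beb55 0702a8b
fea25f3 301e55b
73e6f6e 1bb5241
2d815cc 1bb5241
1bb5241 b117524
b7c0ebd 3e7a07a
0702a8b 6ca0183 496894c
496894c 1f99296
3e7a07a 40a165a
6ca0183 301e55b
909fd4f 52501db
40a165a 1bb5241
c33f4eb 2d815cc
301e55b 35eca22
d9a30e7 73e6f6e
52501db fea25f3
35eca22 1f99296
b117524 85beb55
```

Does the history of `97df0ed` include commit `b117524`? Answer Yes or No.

Yes

Ancestors of 97df0ed (commits reachable by following parents): {0702a8b, 1bb5241, 1f99296, 301e55b, 35eca22, 3e7a07a, 40a165a, 496894c, 6ca0183, 85beb55, 97df0ed, b117524, b7c0ebd}.
b117524 is in that set, so it is an ancestor of 97df0ed.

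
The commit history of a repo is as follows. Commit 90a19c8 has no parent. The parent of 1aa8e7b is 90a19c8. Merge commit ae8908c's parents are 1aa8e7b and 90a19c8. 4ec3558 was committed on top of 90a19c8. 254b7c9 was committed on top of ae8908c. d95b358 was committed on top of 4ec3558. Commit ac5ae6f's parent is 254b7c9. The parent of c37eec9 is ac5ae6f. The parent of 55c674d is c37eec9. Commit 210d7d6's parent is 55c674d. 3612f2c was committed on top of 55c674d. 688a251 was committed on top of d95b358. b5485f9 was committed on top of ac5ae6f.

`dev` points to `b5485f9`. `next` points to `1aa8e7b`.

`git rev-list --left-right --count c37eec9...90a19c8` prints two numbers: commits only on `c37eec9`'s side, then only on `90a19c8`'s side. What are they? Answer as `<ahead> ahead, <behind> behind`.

Reachable from c37eec9: {1aa8e7b, 254b7c9, 90a19c8, ac5ae6f, ae8908c, c37eec9}.
Reachable from 90a19c8: {90a19c8}.
Only in c37eec9's history (ahead): {1aa8e7b, 254b7c9, ac5ae6f, ae8908c, c37eec9} — 5.
Only in 90a19c8's history (behind): {} — 0.

5 ahead, 0 behind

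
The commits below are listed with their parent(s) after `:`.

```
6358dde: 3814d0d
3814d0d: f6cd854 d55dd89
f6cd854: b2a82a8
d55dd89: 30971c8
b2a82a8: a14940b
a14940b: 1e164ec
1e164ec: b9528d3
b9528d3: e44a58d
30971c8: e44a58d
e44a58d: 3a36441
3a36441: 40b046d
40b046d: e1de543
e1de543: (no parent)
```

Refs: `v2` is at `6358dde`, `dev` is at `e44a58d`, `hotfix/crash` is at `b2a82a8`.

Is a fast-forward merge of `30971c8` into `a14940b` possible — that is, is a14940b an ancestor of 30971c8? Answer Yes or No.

A fast-forward from a14940b to 30971c8 is possible iff a14940b is an ancestor of 30971c8.
Ancestors of 30971c8: {30971c8, 3a36441, 40b046d, e1de543, e44a58d}.
a14940b is not among them, so fast-forward is not possible.

No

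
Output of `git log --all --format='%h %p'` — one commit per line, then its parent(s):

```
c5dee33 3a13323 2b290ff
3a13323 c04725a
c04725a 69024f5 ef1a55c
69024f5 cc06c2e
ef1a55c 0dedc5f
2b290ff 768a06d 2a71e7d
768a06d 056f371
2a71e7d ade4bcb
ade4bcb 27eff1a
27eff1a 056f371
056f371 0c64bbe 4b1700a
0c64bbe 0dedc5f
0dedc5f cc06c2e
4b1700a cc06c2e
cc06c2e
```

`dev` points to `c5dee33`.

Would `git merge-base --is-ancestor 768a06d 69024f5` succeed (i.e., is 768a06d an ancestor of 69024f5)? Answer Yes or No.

No

Ancestors of 69024f5: {69024f5, cc06c2e}.
768a06d is not in that set, so it is not an ancestor of 69024f5.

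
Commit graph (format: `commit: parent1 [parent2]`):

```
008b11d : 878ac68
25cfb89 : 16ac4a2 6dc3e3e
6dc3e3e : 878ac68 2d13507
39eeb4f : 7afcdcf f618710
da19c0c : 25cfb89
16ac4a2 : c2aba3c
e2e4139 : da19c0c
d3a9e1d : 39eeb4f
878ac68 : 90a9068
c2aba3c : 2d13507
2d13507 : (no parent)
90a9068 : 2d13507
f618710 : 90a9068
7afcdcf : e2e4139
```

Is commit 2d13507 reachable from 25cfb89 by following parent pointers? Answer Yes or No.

Ancestors of 25cfb89 (commits reachable by following parents): {16ac4a2, 25cfb89, 2d13507, 6dc3e3e, 878ac68, 90a9068, c2aba3c}.
2d13507 is in that set, so it is an ancestor of 25cfb89.

Yes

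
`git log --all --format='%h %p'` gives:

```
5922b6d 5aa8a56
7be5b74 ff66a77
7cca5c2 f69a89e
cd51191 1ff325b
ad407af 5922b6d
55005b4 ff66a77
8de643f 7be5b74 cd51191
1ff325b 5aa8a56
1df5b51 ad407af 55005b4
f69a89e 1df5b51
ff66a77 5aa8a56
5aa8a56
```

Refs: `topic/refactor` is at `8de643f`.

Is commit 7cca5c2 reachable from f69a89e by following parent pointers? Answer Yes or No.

No

Ancestors of f69a89e: {1df5b51, 55005b4, 5922b6d, 5aa8a56, ad407af, f69a89e, ff66a77}.
7cca5c2 is not in that set, so it is not an ancestor of f69a89e.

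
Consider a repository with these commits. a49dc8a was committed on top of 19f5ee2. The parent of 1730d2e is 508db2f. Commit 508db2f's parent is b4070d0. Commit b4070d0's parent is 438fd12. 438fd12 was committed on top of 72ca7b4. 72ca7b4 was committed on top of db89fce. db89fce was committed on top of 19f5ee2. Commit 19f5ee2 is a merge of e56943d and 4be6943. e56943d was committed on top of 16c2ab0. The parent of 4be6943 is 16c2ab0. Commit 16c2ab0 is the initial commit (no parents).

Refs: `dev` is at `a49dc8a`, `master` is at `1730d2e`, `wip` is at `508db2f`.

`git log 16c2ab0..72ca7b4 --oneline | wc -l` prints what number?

5

Reachable from 72ca7b4: {16c2ab0, 19f5ee2, 4be6943, 72ca7b4, db89fce, e56943d}.
Reachable from 16c2ab0: {16c2ab0}.
In 72ca7b4's history but not 16c2ab0's: {19f5ee2, 4be6943, 72ca7b4, db89fce, e56943d} — 5 commits.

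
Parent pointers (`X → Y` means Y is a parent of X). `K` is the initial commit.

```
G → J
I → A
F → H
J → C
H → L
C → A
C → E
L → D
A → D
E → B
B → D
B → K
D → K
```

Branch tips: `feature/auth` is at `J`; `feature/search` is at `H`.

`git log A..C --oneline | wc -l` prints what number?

Reachable from C: {A, B, C, D, E, K}.
Reachable from A: {A, D, K}.
In C's history but not A's: {B, C, E} — 3 commits.

3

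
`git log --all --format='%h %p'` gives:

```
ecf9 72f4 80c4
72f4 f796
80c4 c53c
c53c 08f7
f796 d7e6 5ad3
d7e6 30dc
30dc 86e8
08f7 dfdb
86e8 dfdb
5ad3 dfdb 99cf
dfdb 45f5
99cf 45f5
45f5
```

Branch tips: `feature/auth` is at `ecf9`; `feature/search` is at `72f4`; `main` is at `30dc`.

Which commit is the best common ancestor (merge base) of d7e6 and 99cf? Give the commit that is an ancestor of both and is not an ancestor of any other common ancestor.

45f5

Ancestors of d7e6: {30dc, 45f5, 86e8, d7e6, dfdb}.
Ancestors of 99cf: {45f5, 99cf}.
Common ancestors: {45f5}.
The only common ancestor is 45f5, so it is the merge base.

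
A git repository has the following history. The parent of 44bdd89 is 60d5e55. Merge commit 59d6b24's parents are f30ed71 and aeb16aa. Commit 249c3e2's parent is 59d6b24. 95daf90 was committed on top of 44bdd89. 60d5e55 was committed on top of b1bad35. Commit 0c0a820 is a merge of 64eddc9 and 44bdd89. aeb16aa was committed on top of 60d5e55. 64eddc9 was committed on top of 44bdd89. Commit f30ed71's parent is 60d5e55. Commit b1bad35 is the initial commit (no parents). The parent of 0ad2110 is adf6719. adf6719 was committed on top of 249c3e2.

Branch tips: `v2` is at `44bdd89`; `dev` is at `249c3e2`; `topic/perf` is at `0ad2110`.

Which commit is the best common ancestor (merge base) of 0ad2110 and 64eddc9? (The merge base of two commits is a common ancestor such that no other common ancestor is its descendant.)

60d5e55

Ancestors of 0ad2110: {0ad2110, 249c3e2, 59d6b24, 60d5e55, adf6719, aeb16aa, b1bad35, f30ed71}.
Ancestors of 64eddc9: {44bdd89, 60d5e55, 64eddc9, b1bad35}.
Common ancestors: {60d5e55, b1bad35}.
Among these, 60d5e55 is not an ancestor of any other common ancestor — it is the merge base.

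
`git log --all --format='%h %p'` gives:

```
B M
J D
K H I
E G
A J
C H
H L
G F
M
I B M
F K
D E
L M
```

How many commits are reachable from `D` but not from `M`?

9

Reachable from D: {B, D, E, F, G, H, I, K, L, M}.
Reachable from M: {M}.
In D's history but not M's: {B, D, E, F, G, H, I, K, L} — 9 commits.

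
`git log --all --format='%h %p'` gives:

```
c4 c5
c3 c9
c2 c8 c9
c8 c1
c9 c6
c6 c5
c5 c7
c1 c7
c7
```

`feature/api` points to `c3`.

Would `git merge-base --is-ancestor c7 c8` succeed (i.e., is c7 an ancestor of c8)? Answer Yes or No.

Ancestors of c8 (commits reachable by following parents): {c1, c7, c8}.
c7 is in that set, so it is an ancestor of c8.

Yes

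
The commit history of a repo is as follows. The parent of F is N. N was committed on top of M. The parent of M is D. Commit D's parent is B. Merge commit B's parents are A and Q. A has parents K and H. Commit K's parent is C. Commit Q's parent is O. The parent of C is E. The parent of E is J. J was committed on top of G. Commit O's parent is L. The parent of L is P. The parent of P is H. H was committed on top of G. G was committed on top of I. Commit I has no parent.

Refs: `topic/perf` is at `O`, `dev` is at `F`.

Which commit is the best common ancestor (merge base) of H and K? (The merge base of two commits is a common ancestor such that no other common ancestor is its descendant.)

G

Ancestors of H: {G, H, I}.
Ancestors of K: {C, E, G, I, J, K}.
Common ancestors: {G, I}.
Among these, G is not an ancestor of any other common ancestor — it is the merge base.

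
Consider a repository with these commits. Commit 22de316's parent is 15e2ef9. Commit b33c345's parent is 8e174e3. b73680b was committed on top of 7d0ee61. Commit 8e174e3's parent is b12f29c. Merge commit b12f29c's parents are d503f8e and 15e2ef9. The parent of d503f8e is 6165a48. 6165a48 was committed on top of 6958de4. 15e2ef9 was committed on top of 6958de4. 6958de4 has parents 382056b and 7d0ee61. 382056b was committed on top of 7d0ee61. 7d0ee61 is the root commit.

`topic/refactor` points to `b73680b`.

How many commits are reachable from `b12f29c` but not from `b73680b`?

6

Reachable from b12f29c: {15e2ef9, 382056b, 6165a48, 6958de4, 7d0ee61, b12f29c, d503f8e}.
Reachable from b73680b: {7d0ee61, b73680b}.
In b12f29c's history but not b73680b's: {15e2ef9, 382056b, 6165a48, 6958de4, b12f29c, d503f8e} — 6 commits.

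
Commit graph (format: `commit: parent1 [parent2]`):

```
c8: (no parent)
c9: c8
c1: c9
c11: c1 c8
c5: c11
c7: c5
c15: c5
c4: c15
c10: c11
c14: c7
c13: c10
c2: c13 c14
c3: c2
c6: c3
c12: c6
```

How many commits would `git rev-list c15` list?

6

Walking parent pointers from c15: reachable set = {c1, c11, c15, c5, c8, c9}.
That is 6 commits.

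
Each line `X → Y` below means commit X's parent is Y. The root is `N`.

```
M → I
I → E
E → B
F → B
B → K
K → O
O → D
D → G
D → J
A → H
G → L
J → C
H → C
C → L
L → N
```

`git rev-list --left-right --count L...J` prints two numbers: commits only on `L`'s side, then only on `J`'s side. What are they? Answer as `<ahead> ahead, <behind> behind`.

Reachable from L: {L, N}.
Reachable from J: {C, J, L, N}.
Only in L's history (ahead): {} — 0.
Only in J's history (behind): {C, J} — 2.

0 ahead, 2 behind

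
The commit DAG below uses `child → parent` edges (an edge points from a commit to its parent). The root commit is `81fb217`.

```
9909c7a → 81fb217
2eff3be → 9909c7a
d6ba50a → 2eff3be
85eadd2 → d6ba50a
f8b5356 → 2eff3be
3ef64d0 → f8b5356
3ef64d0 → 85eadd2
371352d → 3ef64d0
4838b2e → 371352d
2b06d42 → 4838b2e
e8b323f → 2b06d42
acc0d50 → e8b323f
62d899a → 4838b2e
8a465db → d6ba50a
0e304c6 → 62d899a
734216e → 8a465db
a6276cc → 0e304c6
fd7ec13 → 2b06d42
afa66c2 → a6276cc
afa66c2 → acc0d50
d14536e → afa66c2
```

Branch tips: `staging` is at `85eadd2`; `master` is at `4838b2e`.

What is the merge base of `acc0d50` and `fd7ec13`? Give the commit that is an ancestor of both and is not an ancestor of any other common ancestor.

2b06d42

Ancestors of acc0d50: {2b06d42, 2eff3be, 371352d, 3ef64d0, 4838b2e, 81fb217, 85eadd2, 9909c7a, acc0d50, d6ba50a, e8b323f, f8b5356}.
Ancestors of fd7ec13: {2b06d42, 2eff3be, 371352d, 3ef64d0, 4838b2e, 81fb217, 85eadd2, 9909c7a, d6ba50a, f8b5356, fd7ec13}.
Common ancestors: {2b06d42, 2eff3be, 371352d, 3ef64d0, 4838b2e, 81fb217, 85eadd2, 9909c7a, d6ba50a, f8b5356}.
Among these, 2b06d42 is not an ancestor of any other common ancestor — it is the merge base.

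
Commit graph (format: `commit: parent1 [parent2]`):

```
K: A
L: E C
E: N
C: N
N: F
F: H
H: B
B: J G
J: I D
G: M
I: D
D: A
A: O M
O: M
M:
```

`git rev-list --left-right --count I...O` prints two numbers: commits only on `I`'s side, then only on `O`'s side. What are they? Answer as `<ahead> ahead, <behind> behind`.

3 ahead, 0 behind

Reachable from I: {A, D, I, M, O}.
Reachable from O: {M, O}.
Only in I's history (ahead): {A, D, I} — 3.
Only in O's history (behind): {} — 0.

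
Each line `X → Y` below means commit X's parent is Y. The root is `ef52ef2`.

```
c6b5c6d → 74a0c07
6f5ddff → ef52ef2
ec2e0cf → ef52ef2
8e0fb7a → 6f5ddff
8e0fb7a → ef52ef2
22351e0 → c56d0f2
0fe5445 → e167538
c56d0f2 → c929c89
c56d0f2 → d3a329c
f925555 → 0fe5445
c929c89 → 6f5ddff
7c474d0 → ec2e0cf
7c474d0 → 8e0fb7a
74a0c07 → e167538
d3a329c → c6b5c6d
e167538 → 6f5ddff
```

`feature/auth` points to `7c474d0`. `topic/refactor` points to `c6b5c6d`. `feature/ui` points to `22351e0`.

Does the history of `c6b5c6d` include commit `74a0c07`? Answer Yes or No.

Ancestors of c6b5c6d (commits reachable by following parents): {6f5ddff, 74a0c07, c6b5c6d, e167538, ef52ef2}.
74a0c07 is in that set, so it is an ancestor of c6b5c6d.

Yes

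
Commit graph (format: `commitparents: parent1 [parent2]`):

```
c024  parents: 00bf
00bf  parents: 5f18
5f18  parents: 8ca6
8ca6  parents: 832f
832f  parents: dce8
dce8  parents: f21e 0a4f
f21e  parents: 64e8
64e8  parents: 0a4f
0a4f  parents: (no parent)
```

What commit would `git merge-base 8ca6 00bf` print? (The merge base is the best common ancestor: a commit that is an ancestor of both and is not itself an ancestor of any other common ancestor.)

8ca6

Ancestors of 8ca6: {0a4f, 64e8, 832f, 8ca6, dce8, f21e}.
Ancestors of 00bf: {00bf, 0a4f, 5f18, 64e8, 832f, 8ca6, dce8, f21e}.
Common ancestors: {0a4f, 64e8, 832f, 8ca6, dce8, f21e}.
Among these, 8ca6 is not an ancestor of any other common ancestor — it is the merge base.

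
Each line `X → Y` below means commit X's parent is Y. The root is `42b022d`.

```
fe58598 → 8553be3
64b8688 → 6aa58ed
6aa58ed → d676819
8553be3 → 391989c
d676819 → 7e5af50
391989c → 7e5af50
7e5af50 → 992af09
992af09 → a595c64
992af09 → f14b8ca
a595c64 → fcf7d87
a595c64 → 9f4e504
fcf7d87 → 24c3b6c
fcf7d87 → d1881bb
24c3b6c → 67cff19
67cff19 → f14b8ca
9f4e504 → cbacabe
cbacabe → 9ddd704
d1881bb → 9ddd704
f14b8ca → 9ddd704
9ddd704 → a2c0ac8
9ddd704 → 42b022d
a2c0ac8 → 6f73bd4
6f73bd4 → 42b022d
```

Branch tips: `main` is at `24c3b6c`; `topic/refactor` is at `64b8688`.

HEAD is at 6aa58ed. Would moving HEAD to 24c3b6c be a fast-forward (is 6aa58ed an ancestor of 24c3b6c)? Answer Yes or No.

No

A fast-forward from 6aa58ed to 24c3b6c is possible iff 6aa58ed is an ancestor of 24c3b6c.
Ancestors of 24c3b6c: {24c3b6c, 42b022d, 67cff19, 6f73bd4, 9ddd704, a2c0ac8, f14b8ca}.
6aa58ed is not among them, so fast-forward is not possible.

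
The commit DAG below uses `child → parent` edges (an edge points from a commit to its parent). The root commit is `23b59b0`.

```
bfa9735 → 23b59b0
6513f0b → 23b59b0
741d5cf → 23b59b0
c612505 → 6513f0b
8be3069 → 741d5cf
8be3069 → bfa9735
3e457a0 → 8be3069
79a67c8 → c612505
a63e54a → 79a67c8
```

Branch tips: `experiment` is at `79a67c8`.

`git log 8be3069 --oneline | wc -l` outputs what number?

Walking parent pointers from 8be3069: reachable set = {23b59b0, 741d5cf, 8be3069, bfa9735}.
That is 4 commits.

4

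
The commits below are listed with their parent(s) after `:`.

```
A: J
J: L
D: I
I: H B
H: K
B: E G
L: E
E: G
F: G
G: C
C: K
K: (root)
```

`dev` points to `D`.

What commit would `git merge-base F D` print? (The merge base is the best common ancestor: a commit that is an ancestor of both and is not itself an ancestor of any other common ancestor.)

G

Ancestors of F: {C, F, G, K}.
Ancestors of D: {B, C, D, E, G, H, I, K}.
Common ancestors: {C, G, K}.
Among these, G is not an ancestor of any other common ancestor — it is the merge base.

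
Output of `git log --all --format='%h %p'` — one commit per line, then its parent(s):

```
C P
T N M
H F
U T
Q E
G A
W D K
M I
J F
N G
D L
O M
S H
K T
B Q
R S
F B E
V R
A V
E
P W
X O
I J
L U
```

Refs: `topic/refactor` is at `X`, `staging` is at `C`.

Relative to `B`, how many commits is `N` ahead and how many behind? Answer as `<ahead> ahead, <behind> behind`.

8 ahead, 0 behind

Reachable from N: {A, B, E, F, G, H, N, Q, R, S, V}.
Reachable from B: {B, E, Q}.
Only in N's history (ahead): {A, F, G, H, N, R, S, V} — 8.
Only in B's history (behind): {} — 0.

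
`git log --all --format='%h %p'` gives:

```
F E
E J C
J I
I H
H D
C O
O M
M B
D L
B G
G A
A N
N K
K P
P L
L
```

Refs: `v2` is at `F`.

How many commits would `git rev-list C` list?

Walking parent pointers from C: reachable set = {A, B, C, G, K, L, M, N, O, P}.
That is 10 commits.

10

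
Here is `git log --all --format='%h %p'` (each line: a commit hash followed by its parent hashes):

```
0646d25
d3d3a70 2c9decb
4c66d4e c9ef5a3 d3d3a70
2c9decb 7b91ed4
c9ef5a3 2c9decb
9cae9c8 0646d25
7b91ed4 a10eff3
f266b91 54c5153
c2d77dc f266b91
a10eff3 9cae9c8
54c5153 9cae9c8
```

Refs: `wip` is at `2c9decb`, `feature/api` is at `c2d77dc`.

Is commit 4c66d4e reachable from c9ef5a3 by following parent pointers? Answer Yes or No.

No

Ancestors of c9ef5a3: {0646d25, 2c9decb, 7b91ed4, 9cae9c8, a10eff3, c9ef5a3}.
4c66d4e is not in that set, so it is not an ancestor of c9ef5a3.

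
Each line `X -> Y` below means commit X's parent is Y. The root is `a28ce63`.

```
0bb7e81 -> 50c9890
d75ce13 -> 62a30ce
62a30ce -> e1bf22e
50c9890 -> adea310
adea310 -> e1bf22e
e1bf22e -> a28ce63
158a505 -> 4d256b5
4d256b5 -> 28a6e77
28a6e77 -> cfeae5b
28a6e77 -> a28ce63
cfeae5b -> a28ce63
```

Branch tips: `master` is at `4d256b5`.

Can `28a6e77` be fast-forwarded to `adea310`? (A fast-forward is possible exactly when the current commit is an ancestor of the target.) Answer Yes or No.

A fast-forward from 28a6e77 to adea310 is possible iff 28a6e77 is an ancestor of adea310.
Ancestors of adea310: {a28ce63, adea310, e1bf22e}.
28a6e77 is not among them, so fast-forward is not possible.

No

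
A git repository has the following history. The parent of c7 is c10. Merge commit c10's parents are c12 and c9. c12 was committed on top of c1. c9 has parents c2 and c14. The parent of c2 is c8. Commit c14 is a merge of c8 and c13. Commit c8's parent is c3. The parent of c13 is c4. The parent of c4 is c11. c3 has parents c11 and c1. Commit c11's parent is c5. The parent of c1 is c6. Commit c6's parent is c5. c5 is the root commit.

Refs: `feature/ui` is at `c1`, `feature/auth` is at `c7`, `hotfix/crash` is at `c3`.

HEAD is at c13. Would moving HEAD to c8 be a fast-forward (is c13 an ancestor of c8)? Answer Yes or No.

A fast-forward from c13 to c8 is possible iff c13 is an ancestor of c8.
Ancestors of c8: {c1, c11, c3, c5, c6, c8}.
c13 is not among them, so fast-forward is not possible.

No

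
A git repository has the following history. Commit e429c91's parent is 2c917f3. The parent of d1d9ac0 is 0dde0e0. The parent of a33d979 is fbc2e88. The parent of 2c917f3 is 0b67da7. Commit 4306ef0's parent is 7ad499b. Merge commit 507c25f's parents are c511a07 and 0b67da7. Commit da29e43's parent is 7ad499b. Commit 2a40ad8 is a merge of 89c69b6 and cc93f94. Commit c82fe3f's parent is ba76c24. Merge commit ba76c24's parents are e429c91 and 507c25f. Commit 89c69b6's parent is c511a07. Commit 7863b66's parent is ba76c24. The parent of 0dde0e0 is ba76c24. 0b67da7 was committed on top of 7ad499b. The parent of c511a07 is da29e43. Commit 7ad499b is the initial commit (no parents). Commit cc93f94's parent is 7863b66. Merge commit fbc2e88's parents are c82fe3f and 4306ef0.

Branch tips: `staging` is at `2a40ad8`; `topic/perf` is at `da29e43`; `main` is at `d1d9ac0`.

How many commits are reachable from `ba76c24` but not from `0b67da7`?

6

Reachable from ba76c24: {0b67da7, 2c917f3, 507c25f, 7ad499b, ba76c24, c511a07, da29e43, e429c91}.
Reachable from 0b67da7: {0b67da7, 7ad499b}.
In ba76c24's history but not 0b67da7's: {2c917f3, 507c25f, ba76c24, c511a07, da29e43, e429c91} — 6 commits.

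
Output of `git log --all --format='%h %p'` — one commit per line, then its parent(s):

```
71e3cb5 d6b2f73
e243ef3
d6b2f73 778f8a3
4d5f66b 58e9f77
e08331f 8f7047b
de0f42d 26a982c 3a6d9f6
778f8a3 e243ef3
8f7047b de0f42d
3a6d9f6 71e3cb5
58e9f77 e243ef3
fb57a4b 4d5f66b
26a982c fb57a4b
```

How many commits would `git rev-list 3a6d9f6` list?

5

Walking parent pointers from 3a6d9f6: reachable set = {3a6d9f6, 71e3cb5, 778f8a3, d6b2f73, e243ef3}.
That is 5 commits.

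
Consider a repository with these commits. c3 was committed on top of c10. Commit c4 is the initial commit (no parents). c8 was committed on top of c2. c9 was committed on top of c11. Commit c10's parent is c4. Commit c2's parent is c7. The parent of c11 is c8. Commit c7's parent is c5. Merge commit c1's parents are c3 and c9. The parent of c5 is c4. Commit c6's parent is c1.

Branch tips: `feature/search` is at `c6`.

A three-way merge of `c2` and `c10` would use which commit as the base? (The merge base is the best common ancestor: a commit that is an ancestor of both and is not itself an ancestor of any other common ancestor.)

c4

Ancestors of c2: {c2, c4, c5, c7}.
Ancestors of c10: {c10, c4}.
Common ancestors: {c4}.
The only common ancestor is c4, so it is the merge base.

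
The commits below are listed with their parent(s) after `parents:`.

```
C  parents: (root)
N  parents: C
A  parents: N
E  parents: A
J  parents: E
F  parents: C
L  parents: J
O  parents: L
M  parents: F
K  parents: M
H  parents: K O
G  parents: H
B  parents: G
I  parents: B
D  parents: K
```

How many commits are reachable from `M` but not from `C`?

Reachable from M: {C, F, M}.
Reachable from C: {C}.
In M's history but not C's: {F, M} — 2 commits.

2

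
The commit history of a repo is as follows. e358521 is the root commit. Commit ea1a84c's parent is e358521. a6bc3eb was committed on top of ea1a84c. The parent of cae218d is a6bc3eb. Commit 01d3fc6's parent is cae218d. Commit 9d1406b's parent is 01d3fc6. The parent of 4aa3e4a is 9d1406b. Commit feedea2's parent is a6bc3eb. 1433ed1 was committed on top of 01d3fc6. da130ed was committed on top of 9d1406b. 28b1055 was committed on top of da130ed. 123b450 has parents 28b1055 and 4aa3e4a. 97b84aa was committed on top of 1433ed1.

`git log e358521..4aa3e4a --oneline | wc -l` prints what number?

Reachable from 4aa3e4a: {01d3fc6, 4aa3e4a, 9d1406b, a6bc3eb, cae218d, e358521, ea1a84c}.
Reachable from e358521: {e358521}.
In 4aa3e4a's history but not e358521's: {01d3fc6, 4aa3e4a, 9d1406b, a6bc3eb, cae218d, ea1a84c} — 6 commits.

6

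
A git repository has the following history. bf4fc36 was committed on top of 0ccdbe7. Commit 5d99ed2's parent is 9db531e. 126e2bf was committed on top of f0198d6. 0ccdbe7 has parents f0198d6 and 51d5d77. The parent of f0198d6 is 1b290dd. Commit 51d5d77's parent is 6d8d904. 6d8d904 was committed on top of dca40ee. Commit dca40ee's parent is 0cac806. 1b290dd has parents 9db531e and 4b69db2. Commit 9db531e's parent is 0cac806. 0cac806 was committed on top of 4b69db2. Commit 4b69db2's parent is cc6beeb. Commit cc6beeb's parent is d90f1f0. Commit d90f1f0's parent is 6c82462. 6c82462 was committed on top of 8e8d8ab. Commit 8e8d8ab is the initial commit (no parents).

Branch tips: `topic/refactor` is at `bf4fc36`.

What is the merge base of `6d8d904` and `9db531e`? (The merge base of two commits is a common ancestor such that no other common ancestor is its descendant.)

0cac806

Ancestors of 6d8d904: {0cac806, 4b69db2, 6c82462, 6d8d904, 8e8d8ab, cc6beeb, d90f1f0, dca40ee}.
Ancestors of 9db531e: {0cac806, 4b69db2, 6c82462, 8e8d8ab, 9db531e, cc6beeb, d90f1f0}.
Common ancestors: {0cac806, 4b69db2, 6c82462, 8e8d8ab, cc6beeb, d90f1f0}.
Among these, 0cac806 is not an ancestor of any other common ancestor — it is the merge base.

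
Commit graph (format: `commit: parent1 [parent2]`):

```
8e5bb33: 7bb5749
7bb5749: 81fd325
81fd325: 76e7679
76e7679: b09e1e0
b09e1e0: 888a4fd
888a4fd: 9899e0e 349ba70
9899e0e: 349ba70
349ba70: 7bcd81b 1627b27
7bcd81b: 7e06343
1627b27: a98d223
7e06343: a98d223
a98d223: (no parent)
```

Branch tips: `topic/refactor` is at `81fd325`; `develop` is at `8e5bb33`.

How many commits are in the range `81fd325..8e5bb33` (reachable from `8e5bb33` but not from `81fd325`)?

2

Reachable from 8e5bb33: {1627b27, 349ba70, 76e7679, 7bb5749, 7bcd81b, 7e06343, 81fd325, 888a4fd, 8e5bb33, 9899e0e, a98d223, b09e1e0}.
Reachable from 81fd325: {1627b27, 349ba70, 76e7679, 7bcd81b, 7e06343, 81fd325, 888a4fd, 9899e0e, a98d223, b09e1e0}.
In 8e5bb33's history but not 81fd325's: {7bb5749, 8e5bb33} — 2 commits.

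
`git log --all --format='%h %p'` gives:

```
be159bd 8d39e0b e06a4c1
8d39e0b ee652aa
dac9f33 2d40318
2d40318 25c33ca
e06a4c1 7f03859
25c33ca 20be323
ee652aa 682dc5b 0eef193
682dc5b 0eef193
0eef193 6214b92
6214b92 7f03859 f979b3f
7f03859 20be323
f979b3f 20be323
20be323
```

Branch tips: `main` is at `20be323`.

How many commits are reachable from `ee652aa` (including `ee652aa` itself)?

Walking parent pointers from ee652aa: reachable set = {0eef193, 20be323, 6214b92, 682dc5b, 7f03859, ee652aa, f979b3f}.
That is 7 commits.

7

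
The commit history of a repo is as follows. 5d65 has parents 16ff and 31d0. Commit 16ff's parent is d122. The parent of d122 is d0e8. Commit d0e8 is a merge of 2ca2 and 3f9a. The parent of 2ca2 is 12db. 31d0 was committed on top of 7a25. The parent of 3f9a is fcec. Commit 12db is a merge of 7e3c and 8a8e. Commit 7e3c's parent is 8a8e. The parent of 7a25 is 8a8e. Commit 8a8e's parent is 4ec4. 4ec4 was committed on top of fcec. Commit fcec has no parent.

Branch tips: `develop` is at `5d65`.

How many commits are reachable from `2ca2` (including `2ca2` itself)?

Walking parent pointers from 2ca2: reachable set = {12db, 2ca2, 4ec4, 7e3c, 8a8e, fcec}.
That is 6 commits.

6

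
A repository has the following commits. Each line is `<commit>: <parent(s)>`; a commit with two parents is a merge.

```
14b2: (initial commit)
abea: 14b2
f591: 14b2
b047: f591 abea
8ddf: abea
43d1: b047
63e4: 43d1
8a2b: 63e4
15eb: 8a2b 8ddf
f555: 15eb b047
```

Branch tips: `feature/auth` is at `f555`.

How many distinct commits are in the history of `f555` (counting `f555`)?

10

Walking parent pointers from f555: reachable set = {14b2, 15eb, 43d1, 63e4, 8a2b, 8ddf, abea, b047, f555, f591}.
That is 10 commits.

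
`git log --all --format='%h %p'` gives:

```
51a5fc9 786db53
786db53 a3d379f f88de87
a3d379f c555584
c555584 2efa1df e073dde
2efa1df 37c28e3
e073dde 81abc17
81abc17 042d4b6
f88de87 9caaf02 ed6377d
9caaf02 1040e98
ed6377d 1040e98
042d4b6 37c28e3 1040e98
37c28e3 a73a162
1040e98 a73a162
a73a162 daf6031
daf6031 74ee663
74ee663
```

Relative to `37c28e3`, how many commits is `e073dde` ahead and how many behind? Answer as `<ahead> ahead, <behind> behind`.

4 ahead, 0 behind

Reachable from e073dde: {042d4b6, 1040e98, 37c28e3, 74ee663, 81abc17, a73a162, daf6031, e073dde}.
Reachable from 37c28e3: {37c28e3, 74ee663, a73a162, daf6031}.
Only in e073dde's history (ahead): {042d4b6, 1040e98, 81abc17, e073dde} — 4.
Only in 37c28e3's history (behind): {} — 0.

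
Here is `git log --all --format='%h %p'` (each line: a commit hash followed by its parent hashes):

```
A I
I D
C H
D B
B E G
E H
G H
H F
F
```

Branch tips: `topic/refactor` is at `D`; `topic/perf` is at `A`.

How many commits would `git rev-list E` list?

3

Walking parent pointers from E: reachable set = {E, F, H}.
That is 3 commits.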